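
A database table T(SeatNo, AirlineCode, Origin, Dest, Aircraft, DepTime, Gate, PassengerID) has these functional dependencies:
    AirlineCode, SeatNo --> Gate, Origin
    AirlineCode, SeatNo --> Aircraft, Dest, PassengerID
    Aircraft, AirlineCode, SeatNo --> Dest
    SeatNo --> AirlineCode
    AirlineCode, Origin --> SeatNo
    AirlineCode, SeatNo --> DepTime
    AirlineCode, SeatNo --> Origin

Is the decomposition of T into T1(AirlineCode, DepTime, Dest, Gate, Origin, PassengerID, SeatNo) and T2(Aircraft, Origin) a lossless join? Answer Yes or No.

T1 ∩ T2 = {Origin}; its closure under F is {Origin}.
The closure covers neither T1 nor T2 entirely; the join is not lossless.

No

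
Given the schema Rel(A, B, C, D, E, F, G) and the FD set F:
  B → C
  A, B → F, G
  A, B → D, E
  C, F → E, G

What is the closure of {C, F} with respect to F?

Start with {C, F}.
C, F → E, G applies; add {E, G} → now {C, E, F, G}.
No further FD applies.

{C, E, F, G}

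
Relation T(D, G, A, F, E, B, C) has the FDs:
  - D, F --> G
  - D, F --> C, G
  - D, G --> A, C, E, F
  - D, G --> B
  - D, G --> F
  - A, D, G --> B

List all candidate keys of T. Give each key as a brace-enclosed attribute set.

{D, F}, {D, G}

Attributes never on any right-hand side: {D} — every candidate key must contain it.
Closure of {D, F} is {A, B, C, D, E, F, G}, the whole schema; {D, F} is a candidate key.
Closure of {D, G} is {A, B, C, D, E, F, G}, the whole schema; {D, G} is a candidate key.
No proper subset of any of these is a key, and no other minimal superkey exists.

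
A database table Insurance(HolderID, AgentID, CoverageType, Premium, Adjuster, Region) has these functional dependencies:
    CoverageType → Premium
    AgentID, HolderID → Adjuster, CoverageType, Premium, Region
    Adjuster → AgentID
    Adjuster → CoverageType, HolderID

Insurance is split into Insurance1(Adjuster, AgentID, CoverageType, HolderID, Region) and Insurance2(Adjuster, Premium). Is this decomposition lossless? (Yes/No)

Yes

The shared attributes are {Adjuster} and {Adjuster}⁺ = {Adjuster, AgentID, CoverageType, HolderID, Premium, Region}.
Insurance1 is contained in that closure, so Insurance1 ∩ Insurance2 → Insurance1 holds and the join is lossless.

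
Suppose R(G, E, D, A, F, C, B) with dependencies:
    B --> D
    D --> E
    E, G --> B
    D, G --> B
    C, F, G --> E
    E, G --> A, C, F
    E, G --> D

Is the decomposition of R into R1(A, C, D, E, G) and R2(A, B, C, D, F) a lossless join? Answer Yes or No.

No

R1 ∩ R2 = {A, C, D}; its closure under F is {A, C, D, E}.
The closure covers neither R1 nor R2 entirely; the join is not lossless.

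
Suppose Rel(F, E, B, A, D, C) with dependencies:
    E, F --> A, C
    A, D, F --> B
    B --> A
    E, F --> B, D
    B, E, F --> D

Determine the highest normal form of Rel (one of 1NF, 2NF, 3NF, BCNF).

2NF

Candidate key: {E, F}. Prime attributes: {E, F}.
A, D, F --> B breaks BCNF: {A, D, F}⁺ = {A, B, D, F}, so {A, D, F} is not a superkey.
A, D, F --> B determines the non-prime attribute {B} from a non-superkey — 3NF is violated.
Checking every proper subset of each key, none determines a non-prime attribute — 2NF is satisfied.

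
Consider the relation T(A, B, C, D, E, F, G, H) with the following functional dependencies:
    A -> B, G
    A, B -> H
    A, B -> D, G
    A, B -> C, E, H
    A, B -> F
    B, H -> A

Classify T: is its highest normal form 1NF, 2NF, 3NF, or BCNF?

BCNF

Candidate keys: {A}, {B, H}. Prime attributes: {A, B, H}.
The left-hand side of every FD is a superkey, so BCNF is satisfied.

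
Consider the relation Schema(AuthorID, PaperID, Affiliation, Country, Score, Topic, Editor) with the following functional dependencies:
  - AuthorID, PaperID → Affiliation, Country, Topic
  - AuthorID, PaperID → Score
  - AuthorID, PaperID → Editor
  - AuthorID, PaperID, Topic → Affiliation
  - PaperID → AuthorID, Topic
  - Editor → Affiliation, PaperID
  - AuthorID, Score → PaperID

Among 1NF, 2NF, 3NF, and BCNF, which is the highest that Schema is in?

BCNF

Candidate keys: {AuthorID, Score}, {Editor}, {PaperID}. Prime attributes: {AuthorID, Editor, PaperID, Score}.
Every FD has a superkey on the left, so the relation is in BCNF.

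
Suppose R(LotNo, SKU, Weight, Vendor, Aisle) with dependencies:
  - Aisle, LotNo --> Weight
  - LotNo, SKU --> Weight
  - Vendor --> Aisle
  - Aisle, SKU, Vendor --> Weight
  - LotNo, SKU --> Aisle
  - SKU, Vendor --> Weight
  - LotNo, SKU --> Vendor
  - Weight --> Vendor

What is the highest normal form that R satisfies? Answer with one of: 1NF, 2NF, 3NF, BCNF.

Candidate key: {LotNo, SKU}. Prime attributes: {LotNo, SKU}.
For Aisle, LotNo --> Weight we have {Aisle, LotNo}⁺ = {Aisle, LotNo, Vendor, Weight}; {Aisle, LotNo} is not a superkey, so BCNF fails.
Aisle, LotNo --> Weight has non-prime {Weight} on the right and a non-superkey on the left, so 3NF fails.
No proper subset of a key has a non-prime attribute in its closure, so there is no partial dependency; 2NF holds.

2NF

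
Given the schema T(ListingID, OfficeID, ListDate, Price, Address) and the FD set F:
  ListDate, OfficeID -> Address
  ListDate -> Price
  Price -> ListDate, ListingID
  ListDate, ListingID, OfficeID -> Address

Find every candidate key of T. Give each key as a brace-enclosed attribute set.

{ListDate, OfficeID}, {OfficeID, Price}

Attributes never on any right-hand side: {OfficeID} — every candidate key must contain it.
Closure of {ListDate, OfficeID} is {Address, ListDate, ListingID, OfficeID, Price}, the whole schema; {ListDate, OfficeID} is a candidate key.
Closure of {OfficeID, Price} is {Address, ListDate, ListingID, OfficeID, Price}, the whole schema; {OfficeID, Price} is a candidate key.
Any other superkey properly contains one of these, so there are no further candidate keys.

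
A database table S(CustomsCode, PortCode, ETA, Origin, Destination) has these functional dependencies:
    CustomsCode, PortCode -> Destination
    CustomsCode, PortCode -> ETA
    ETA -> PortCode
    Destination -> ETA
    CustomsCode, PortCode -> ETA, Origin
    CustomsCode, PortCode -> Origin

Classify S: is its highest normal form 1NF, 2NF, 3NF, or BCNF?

Candidate keys: {CustomsCode, Destination}, {CustomsCode, ETA}, {CustomsCode, PortCode}. Prime attributes: {CustomsCode, Destination, ETA, PortCode}.
For ETA -> PortCode we have {ETA}⁺ = {ETA, PortCode}; {ETA} is not a superkey, so BCNF fails.
Its right-hand attributes {PortCode} are all prime, as are those of every other non-superkey FD — the relation is in 3NF.

3NF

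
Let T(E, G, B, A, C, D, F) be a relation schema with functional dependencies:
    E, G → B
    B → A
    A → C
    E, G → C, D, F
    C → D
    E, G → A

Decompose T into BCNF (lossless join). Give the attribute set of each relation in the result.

Candidate key of the original relation: {E, G}.
{A, B, C, D, E, F, G}: {B} determines {A, B, C, D} here but is not a superkey — split on B → A, C, D, giving {A, B, C, D} and {B, E, F, G}.
{A, B, C, D}: {A} determines {A, C, D} here but is not a superkey — split on A → C, D, giving {A, C, D} and {A, B}.
{A, C, D}: {C} determines {C, D} here but is not a superkey — split on C → D, giving {C, D} and {A, C}.
{C, D}: every determinant is a superkey — BCNF.
{A, C}: every determinant is a superkey — BCNF.
{A, B}: every determinant is a superkey — BCNF.
{B, E, F, G}: every determinant is a superkey — BCNF.

{A, B}; {A, C}; {B, E, F, G}; {C, D}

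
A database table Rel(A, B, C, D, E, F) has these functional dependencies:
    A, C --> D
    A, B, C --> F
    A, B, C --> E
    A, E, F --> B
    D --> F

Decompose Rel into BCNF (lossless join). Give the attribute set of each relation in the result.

{A, B, C, E}; {A, C, D}; {D, F}

Candidate keys of the original relation: {A, B, C}, {A, C, E}.
Within {A, B, C, D, E, F}: {A, C}⁺ ∩ {A, B, C, D, E, F} = {A, C, D, F}, not the whole set, so A, C --> D, F violates BCNF; decompose into {A, C, D, F} and {A, B, C, E}.
Within {A, C, D, F}: {D}⁺ ∩ {A, C, D, F} = {D, F}, not the whole set, so D --> F violates BCNF; decompose into {D, F} and {A, C, D}.
{D, F} has no BCNF violation.
{A, C, D} has no BCNF violation.
{A, B, C, E} has no BCNF violation.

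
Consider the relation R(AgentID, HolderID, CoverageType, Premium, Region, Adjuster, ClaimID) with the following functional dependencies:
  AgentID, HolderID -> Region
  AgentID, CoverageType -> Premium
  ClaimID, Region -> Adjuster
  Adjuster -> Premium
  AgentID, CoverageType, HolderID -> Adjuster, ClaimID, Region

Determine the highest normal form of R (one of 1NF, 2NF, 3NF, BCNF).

1NF

Candidate key: {AgentID, CoverageType, HolderID}. Prime attributes: {AgentID, CoverageType, HolderID}.
AgentID, HolderID -> Region: {AgentID, HolderID}⁺ = {AgentID, HolderID, Region}, which is not all of the attributes, so the left side is not a superkey — BCNF is violated.
Because {Region} is non-prime and the left side of AgentID, HolderID -> Region is not a superkey, the relation is not in 3NF.
The proper key subset {AgentID, CoverageType} of {AgentID, CoverageType, HolderID} determines non-prime {Premium}, so the relation is not even in 2NF.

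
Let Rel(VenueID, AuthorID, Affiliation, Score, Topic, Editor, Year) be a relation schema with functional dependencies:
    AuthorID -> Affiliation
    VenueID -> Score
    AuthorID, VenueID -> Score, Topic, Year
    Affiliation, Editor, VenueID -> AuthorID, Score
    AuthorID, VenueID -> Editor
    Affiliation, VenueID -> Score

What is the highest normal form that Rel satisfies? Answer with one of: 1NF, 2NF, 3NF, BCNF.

1NF

Candidate keys: {Affiliation, Editor, VenueID}, {AuthorID, VenueID}. Prime attributes: {Affiliation, AuthorID, Editor, VenueID}.
For AuthorID -> Affiliation we have {AuthorID}⁺ = {Affiliation, AuthorID}; {AuthorID} is not a superkey, so BCNF fails.
Because {Score} is non-prime and the left side of VenueID -> Score is not a superkey, the relation is not in 3NF.
Since {VenueID} ⊂ {AuthorID, VenueID} and {VenueID}⁺ ⊇ {Score} with {Score} non-prime, there is a partial dependency; 2NF fails.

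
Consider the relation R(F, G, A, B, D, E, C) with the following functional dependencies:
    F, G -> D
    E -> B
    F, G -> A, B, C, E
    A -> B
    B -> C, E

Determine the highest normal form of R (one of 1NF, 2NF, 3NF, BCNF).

2NF

Candidate key: {F, G}. Prime attributes: {F, G}.
For E -> B we have {E}⁺ = {B, C, E}; {E} is not a superkey, so BCNF fails.
Because {B} is non-prime and the left side of E -> B is not a superkey, the relation is not in 3NF.
Checking every proper subset of each key, none determines a non-prime attribute — 2NF is satisfied.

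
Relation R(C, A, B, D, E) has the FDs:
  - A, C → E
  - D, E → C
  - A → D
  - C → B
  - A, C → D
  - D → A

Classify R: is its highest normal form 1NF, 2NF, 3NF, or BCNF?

Candidate keys: {A, C}, {A, E}, {C, D}, {D, E}. Prime attributes: {A, C, D, E}.
For A → D we have {A}⁺ = {A, D}; {A} is not a superkey, so BCNF fails.
Because {B} is non-prime and the left side of C → B is not a superkey, the relation is not in 3NF.
{C} is a proper subset of the key {A, C}, and {C}⁺ contains the non-prime attribute {B} — a partial dependency, so 2NF is violated.

1NF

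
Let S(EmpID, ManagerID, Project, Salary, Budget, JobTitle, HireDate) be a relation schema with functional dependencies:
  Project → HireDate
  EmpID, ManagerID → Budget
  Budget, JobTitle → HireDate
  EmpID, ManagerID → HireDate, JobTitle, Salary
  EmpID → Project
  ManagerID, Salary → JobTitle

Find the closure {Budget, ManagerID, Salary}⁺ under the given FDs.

Start with {Budget, ManagerID, Salary}.
ManagerID, Salary → JobTitle applies; add {JobTitle} → now {Budget, JobTitle, ManagerID, Salary}.
Budget, JobTitle → HireDate applies; add {HireDate} → now {Budget, HireDate, JobTitle, ManagerID, Salary}.
No further FD applies.

{Budget, HireDate, JobTitle, ManagerID, Salary}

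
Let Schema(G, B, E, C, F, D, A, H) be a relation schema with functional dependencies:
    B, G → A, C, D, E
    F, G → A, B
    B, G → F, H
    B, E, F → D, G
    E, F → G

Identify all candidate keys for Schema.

{B, G}⁺ = {A, B, C, D, E, F, G, H} — all of the relation — so {B, G} is a candidate key.
{E, F}⁺ = {A, B, C, D, E, F, G, H} — all of the relation — so {E, F} is a candidate key.
{F, G}⁺ = {A, B, C, D, E, F, G, H} — all of the relation — so {F, G} is a candidate key.
Any other superkey properly contains one of these, so there are no further candidate keys.

{B, G}, {E, F}, {F, G}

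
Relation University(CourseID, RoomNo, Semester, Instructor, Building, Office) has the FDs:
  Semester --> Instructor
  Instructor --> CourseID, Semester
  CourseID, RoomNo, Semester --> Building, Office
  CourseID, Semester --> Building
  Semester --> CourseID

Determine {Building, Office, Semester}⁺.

{Building, CourseID, Instructor, Office, Semester}

Start with {Building, Office, Semester}.
Semester --> Instructor applies; add {Instructor} → now {Building, Instructor, Office, Semester}.
Instructor --> CourseID, Semester applies; add {CourseID} → now {Building, CourseID, Instructor, Office, Semester}.
No further FD applies.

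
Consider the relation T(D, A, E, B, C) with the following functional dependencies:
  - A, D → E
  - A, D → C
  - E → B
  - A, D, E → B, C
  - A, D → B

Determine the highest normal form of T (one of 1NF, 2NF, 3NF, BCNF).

2NF

Candidate key: {A, D}. Prime attributes: {A, D}.
E → B breaks BCNF: {E}⁺ = {B, E}, so {E} is not a superkey.
Because {B} is non-prime and the left side of E → B is not a superkey, the relation is not in 3NF.
No non-prime attribute depends on a proper subset of any candidate key, so 2NF holds.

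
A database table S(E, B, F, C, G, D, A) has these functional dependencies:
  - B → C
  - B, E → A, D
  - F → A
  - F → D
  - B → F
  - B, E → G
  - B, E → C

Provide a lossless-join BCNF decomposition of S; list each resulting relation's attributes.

{A, D, F}; {B, C, F}; {B, E, G}

Candidate key of the original relation: {B, E}.
{A, B, C, D, E, F, G}: {B} determines {A, B, C, D, F} here but is not a superkey — split on B → A, C, D, F, giving {A, B, C, D, F} and {B, E, G}.
{A, B, C, D, F}: {F} determines {A, D, F} here but is not a superkey — split on F → A, D, giving {A, D, F} and {B, C, F}.
{A, D, F} has no BCNF violation.
{B, C, F} has no BCNF violation.
{B, E, G} has no BCNF violation.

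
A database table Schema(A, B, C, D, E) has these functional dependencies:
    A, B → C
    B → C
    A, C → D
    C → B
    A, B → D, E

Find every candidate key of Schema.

Attributes never on any right-hand side: {A} — every candidate key must contain it.
{A, B}⁺ = {A, B, C, D, E}, which is every attribute, so {A, B} is a candidate key.
{A, C}⁺ = {A, B, C, D, E}, which is every attribute, so {A, C} is a candidate key.
These are minimal and exhaustive — every other superkey contains one of them.

{A, B}, {A, C}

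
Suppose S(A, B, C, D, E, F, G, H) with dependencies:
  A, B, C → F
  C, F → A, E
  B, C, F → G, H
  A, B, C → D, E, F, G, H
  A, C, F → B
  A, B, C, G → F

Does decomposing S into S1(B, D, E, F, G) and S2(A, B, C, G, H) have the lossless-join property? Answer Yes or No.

No

S1 ∩ S2 = {B, G}; its closure under F is {B, G}.
The closure covers neither S1 nor S2 entirely; the join is not lossless.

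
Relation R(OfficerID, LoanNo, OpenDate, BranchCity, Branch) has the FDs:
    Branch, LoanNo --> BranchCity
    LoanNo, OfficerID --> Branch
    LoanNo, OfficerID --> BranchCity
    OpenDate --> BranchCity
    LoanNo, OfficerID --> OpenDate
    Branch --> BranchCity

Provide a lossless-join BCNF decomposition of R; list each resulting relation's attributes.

Candidate key of the original relation: {LoanNo, OfficerID}.
In {Branch, BranchCity, LoanNo, OfficerID, OpenDate}, {Branch, LoanNo} is not a superkey ({Branch, LoanNo}⁺ restricted to this set is {Branch, BranchCity, LoanNo}), so split on Branch, LoanNo --> BranchCity into {Branch, BranchCity, LoanNo} and {Branch, LoanNo, OfficerID, OpenDate}.
In {Branch, BranchCity, LoanNo}, {Branch} is not a superkey ({Branch}⁺ restricted to this set is {Branch, BranchCity}), so split on Branch --> BranchCity into {Branch, BranchCity} and {Branch, LoanNo}.
{Branch, BranchCity}: every determinant is a superkey — BCNF.
{Branch, LoanNo}: every determinant is a superkey — BCNF.
{Branch, LoanNo, OfficerID, OpenDate}: every determinant is a superkey — BCNF.

{Branch, BranchCity}; {Branch, LoanNo, OfficerID, OpenDate}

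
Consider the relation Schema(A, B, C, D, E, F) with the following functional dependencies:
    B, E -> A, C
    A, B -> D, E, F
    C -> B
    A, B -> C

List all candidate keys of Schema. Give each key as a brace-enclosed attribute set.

Closure of {A, B} is {A, B, C, D, E, F}, the whole schema; {A, B} is a candidate key.
Closure of {A, C} is {A, B, C, D, E, F}, the whole schema; {A, C} is a candidate key.
Closure of {B, E} is {A, B, C, D, E, F}, the whole schema; {B, E} is a candidate key.
Closure of {C, E} is {A, B, C, D, E, F}, the whole schema; {C, E} is a candidate key.
These are minimal and exhaustive — every other superkey contains one of them.

{A, B}, {A, C}, {B, E}, {C, E}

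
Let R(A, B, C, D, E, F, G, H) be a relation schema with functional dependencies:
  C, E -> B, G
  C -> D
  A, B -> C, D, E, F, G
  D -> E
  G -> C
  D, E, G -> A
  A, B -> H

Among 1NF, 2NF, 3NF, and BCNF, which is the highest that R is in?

Candidate keys: {A, B}, {C}, {G}. Prime attributes: {A, B, C, G}.
D -> E: {D}⁺ = {D, E}, which is not all of the attributes, so the left side is not a superkey — BCNF is violated.
D -> E determines the non-prime attribute {E} from a non-superkey — 3NF is violated.
No proper subset of a key has a non-prime attribute in its closure, so there is no partial dependency; 2NF holds.

2NF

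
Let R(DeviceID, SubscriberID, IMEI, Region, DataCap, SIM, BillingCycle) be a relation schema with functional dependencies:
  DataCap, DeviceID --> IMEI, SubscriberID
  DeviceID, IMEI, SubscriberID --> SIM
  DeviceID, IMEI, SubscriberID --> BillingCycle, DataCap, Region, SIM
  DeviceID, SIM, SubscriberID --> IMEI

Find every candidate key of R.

{DataCap, DeviceID}, {DeviceID, IMEI, SubscriberID}, {DeviceID, SIM, SubscriberID}

{DeviceID} never appears on the right of any FD, so every key must include it.
{DataCap, DeviceID}⁺ = {BillingCycle, DataCap, DeviceID, IMEI, Region, SIM, SubscriberID}, which is every attribute, so {DataCap, DeviceID} is a candidate key.
{DeviceID, IMEI, SubscriberID}⁺ = {BillingCycle, DataCap, DeviceID, IMEI, Region, SIM, SubscriberID}, which is every attribute, so {DeviceID, IMEI, SubscriberID} is a candidate key.
{DeviceID, SIM, SubscriberID}⁺ = {BillingCycle, DataCap, DeviceID, IMEI, Region, SIM, SubscriberID}, which is every attribute, so {DeviceID, SIM, SubscriberID} is a candidate key.
No proper subset of any of these is a key, and no other minimal superkey exists.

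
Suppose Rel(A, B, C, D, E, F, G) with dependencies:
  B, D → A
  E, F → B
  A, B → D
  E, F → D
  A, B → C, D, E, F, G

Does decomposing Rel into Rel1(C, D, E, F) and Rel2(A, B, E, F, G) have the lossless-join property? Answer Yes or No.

Common attributes: {E, F}; their closure is {A, B, C, D, E, F, G}.
This includes all of Rel1, so the common attributes are a superkey of Rel1 — the join is lossless.

Yes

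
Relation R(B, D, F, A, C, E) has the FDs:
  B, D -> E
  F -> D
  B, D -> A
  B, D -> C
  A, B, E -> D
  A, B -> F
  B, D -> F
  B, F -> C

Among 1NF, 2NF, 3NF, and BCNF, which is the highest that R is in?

Candidate keys: {A, B}, {B, D}, {B, F}. Prime attributes: {A, B, D, F}.
F -> D breaks BCNF: {F}⁺ = {D, F}, so {F} is not a superkey.
Its right-hand attributes {D} are all prime, as are those of every other non-superkey FD — the relation is in 3NF.

3NF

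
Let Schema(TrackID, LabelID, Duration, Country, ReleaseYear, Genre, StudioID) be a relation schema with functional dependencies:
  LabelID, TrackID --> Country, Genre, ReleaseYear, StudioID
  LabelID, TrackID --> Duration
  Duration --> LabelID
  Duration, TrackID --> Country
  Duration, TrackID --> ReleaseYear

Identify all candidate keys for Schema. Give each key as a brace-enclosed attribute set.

Attributes never on any right-hand side: {TrackID} — every candidate key must contain it.
{Duration, TrackID} is a candidate key since {Duration, TrackID}⁺ = {Country, Duration, Genre, LabelID, ReleaseYear, StudioID, TrackID} covers every attribute.
{LabelID, TrackID} is a candidate key since {LabelID, TrackID}⁺ = {Country, Duration, Genre, LabelID, ReleaseYear, StudioID, TrackID} covers every attribute.
Any other superkey properly contains one of these, so there are no further candidate keys.

{Duration, TrackID}, {LabelID, TrackID}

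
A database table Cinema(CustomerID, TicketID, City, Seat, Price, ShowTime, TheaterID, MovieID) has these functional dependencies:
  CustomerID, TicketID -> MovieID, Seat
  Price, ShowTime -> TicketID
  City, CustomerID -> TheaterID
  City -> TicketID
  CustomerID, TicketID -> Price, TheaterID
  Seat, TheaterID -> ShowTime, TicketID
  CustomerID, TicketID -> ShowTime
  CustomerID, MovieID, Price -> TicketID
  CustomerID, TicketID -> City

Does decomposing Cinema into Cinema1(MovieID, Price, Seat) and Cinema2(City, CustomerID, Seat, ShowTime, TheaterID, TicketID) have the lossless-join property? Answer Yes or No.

No

Common attributes: {Seat}; their closure is {Seat}.
Cinema1 ⊄ {Seat} and Cinema2 ⊄ {Seat}, so the split is lossy.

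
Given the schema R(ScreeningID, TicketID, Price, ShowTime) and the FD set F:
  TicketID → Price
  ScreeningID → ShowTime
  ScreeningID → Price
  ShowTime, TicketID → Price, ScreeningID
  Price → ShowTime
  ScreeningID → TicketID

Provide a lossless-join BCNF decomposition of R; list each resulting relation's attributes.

Candidate keys of the original relation: {ScreeningID}, {TicketID}.
Within {Price, ScreeningID, ShowTime, TicketID}: {Price}⁺ ∩ {Price, ScreeningID, ShowTime, TicketID} = {Price, ShowTime}, not the whole set, so Price → ShowTime violates BCNF; decompose into {Price, ShowTime} and {Price, ScreeningID, TicketID}.
{Price, ShowTime}: every determinant is a superkey — BCNF.
{Price, ScreeningID, TicketID}: every determinant is a superkey — BCNF.

{Price, ScreeningID, TicketID}; {Price, ShowTime}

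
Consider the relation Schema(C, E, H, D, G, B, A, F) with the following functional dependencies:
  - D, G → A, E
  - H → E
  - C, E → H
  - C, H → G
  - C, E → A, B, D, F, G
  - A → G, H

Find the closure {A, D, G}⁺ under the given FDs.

{A, D, E, G, H}

Start with {A, D, G}.
D, G → A, E applies; add {E} → now {A, D, E, G}.
A → G, H applies; add {H} → now {A, D, E, G, H}.
No further FD applies.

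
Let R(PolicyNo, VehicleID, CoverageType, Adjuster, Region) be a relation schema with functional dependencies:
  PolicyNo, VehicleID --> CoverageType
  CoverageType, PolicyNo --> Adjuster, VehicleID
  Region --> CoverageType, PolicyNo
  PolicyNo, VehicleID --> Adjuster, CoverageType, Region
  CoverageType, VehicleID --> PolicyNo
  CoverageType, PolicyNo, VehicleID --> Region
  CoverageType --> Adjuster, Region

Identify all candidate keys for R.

{CoverageType}, {PolicyNo, VehicleID}, {Region}

Closure of {CoverageType} is {Adjuster, CoverageType, PolicyNo, Region, VehicleID}, the whole schema; {CoverageType} is a candidate key.
Closure of {Region} is {Adjuster, CoverageType, PolicyNo, Region, VehicleID}, the whole schema; {Region} is a candidate key.
Closure of {PolicyNo, VehicleID} is {Adjuster, CoverageType, PolicyNo, Region, VehicleID}, the whole schema; {PolicyNo, VehicleID} is a candidate key.
No proper subset of any of these is a key, and no other minimal superkey exists.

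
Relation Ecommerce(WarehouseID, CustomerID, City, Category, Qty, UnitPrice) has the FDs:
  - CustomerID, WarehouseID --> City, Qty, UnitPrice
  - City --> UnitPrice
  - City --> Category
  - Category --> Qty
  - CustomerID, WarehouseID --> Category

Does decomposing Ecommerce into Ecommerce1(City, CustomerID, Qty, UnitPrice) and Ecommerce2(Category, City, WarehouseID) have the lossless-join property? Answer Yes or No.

Common attributes: {City}; their closure is {Category, City, Qty, UnitPrice}.
Ecommerce1 ⊄ {Category, City, Qty, UnitPrice} and Ecommerce2 ⊄ {Category, City, Qty, UnitPrice}, so the split is lossy.

No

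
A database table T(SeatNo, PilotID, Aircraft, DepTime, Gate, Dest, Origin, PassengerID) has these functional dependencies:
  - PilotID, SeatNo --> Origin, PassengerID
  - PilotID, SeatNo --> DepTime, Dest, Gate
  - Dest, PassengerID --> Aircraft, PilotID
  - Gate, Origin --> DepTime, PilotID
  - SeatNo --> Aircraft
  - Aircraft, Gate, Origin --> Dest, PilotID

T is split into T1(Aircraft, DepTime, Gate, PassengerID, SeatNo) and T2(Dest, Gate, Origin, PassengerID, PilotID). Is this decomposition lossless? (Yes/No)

No

T1 ∩ T2 = {Gate, PassengerID}; its closure under F is {Gate, PassengerID}.
T1 ⊄ {Gate, PassengerID} and T2 ⊄ {Gate, PassengerID}, so the split is lossy.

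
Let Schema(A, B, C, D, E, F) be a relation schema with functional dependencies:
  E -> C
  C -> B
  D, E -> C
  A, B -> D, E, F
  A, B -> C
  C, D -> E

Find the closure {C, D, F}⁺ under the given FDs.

Start with {C, D, F}.
C -> B applies; add {B} → now {B, C, D, F}.
C, D -> E applies; add {E} → now {B, C, D, E, F}.
No further FD applies.

{B, C, D, E, F}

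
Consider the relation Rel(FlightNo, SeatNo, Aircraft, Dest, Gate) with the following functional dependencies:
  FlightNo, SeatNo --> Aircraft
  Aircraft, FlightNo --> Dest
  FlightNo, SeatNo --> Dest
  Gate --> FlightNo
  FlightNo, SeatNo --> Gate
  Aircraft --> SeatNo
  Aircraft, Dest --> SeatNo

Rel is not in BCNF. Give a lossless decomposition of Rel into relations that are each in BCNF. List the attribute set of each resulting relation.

Candidate keys of the original relation: {Aircraft, FlightNo}, {Aircraft, Gate}, {FlightNo, SeatNo}, {Gate, SeatNo}.
{Aircraft, Dest, FlightNo, Gate, SeatNo}: {Gate} determines {FlightNo, Gate} here but is not a superkey — split on Gate --> FlightNo, giving {FlightNo, Gate} and {Aircraft, Dest, Gate, SeatNo}.
{FlightNo, Gate} is in BCNF.
{Aircraft, Dest, Gate, SeatNo}: {Aircraft} determines {Aircraft, SeatNo} here but is not a superkey — split on Aircraft --> SeatNo, giving {Aircraft, SeatNo} and {Aircraft, Dest, Gate}.
{Aircraft, SeatNo} is in BCNF.
{Aircraft, Dest, Gate} is in BCNF.

{Aircraft, Dest, Gate}; {Aircraft, SeatNo}; {FlightNo, Gate}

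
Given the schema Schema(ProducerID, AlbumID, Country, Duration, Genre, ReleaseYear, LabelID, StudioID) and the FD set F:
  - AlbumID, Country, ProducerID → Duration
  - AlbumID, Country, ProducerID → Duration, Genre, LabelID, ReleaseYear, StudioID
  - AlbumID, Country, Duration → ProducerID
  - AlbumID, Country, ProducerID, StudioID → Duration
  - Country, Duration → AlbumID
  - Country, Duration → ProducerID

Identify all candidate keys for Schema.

{AlbumID, Country, ProducerID}, {Country, Duration}

No FD produces {Country}, so it must be in every candidate key.
Closure of {Country, Duration} is {AlbumID, Country, Duration, Genre, LabelID, ProducerID, ReleaseYear, StudioID}, the whole schema; {Country, Duration} is a candidate key.
Closure of {AlbumID, Country, ProducerID} is {AlbumID, Country, Duration, Genre, LabelID, ProducerID, ReleaseYear, StudioID}, the whole schema; {AlbumID, Country, ProducerID} is a candidate key.
Any other superkey properly contains one of these, so there are no further candidate keys.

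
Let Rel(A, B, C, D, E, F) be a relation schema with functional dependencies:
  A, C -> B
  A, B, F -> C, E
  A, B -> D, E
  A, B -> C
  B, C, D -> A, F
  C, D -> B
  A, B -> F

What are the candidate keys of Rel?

{A, B}, {A, C}, {C, D}

{A, B}⁺ = {A, B, C, D, E, F}, which is every attribute, so {A, B} is a candidate key.
{A, C}⁺ = {A, B, C, D, E, F}, which is every attribute, so {A, C} is a candidate key.
{C, D}⁺ = {A, B, C, D, E, F}, which is every attribute, so {C, D} is a candidate key.
No proper subset of any of these is a key, and no other minimal superkey exists.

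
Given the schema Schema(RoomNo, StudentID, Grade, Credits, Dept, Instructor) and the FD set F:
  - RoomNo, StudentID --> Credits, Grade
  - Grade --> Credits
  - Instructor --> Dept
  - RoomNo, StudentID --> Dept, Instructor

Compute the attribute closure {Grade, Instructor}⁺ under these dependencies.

{Credits, Dept, Grade, Instructor}

Start with {Grade, Instructor}.
Grade --> Credits applies; add {Credits} → now {Credits, Grade, Instructor}.
Instructor --> Dept applies; add {Dept} → now {Credits, Dept, Grade, Instructor}.
No further FD applies.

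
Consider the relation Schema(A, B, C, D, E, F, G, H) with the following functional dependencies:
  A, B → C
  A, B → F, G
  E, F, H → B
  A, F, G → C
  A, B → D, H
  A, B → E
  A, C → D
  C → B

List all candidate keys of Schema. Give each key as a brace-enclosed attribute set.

{A, B}, {A, C}, {A, E, F, H}, {A, F, G}

Attributes never on any right-hand side: {A} — every candidate key must contain it.
{A, B}⁺ = {A, B, C, D, E, F, G, H}, which is every attribute, so {A, B} is a candidate key.
{A, C}⁺ = {A, B, C, D, E, F, G, H}, which is every attribute, so {A, C} is a candidate key.
{A, F, G}⁺ = {A, B, C, D, E, F, G, H}, which is every attribute, so {A, F, G} is a candidate key.
{A, E, F, H}⁺ = {A, B, C, D, E, F, G, H}, which is every attribute, so {A, E, F, H} is a candidate key.
These are minimal and exhaustive — every other superkey contains one of them.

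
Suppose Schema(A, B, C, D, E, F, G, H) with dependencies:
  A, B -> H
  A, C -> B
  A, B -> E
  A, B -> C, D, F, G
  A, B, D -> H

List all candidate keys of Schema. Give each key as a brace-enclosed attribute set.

{A, B}, {A, C}

No FD produces {A}, so it must be in every candidate key.
Closure of {A, B} is {A, B, C, D, E, F, G, H}, the whole schema; {A, B} is a candidate key.
Closure of {A, C} is {A, B, C, D, E, F, G, H}, the whole schema; {A, C} is a candidate key.
Any other superkey properly contains one of these, so there are no further candidate keys.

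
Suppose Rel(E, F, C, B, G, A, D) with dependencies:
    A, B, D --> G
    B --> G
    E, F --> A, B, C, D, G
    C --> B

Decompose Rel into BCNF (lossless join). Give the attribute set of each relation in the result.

Candidate key of the original relation: {E, F}.
Within {A, B, C, D, E, F, G}: {A, B, D}⁺ ∩ {A, B, C, D, E, F, G} = {A, B, D, G}, not the whole set, so A, B, D --> G violates BCNF; decompose into {A, B, D, G} and {A, B, C, D, E, F}.
Within {A, B, D, G}: {B}⁺ ∩ {A, B, D, G} = {B, G}, not the whole set, so B --> G violates BCNF; decompose into {B, G} and {A, B, D}.
{B, G} is in BCNF.
{A, B, D} is in BCNF.
Within {A, B, C, D, E, F}: {C}⁺ ∩ {A, B, C, D, E, F} = {B, C}, not the whole set, so C --> B violates BCNF; decompose into {B, C} and {A, C, D, E, F}.
{B, C} is in BCNF.
{A, C, D, E, F} is in BCNF.

{A, B, D}; {A, C, D, E, F}; {B, C}; {B, G}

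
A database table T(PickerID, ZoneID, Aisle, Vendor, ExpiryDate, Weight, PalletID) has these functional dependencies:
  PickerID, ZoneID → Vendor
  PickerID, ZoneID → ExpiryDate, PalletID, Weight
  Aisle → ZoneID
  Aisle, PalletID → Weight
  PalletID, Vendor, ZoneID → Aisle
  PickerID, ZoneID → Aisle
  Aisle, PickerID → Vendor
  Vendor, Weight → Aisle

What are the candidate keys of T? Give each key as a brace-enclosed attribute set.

{PickerID} never appears on the right of any FD, so every key must include it.
{Aisle, PickerID}⁺ = {Aisle, ExpiryDate, PalletID, PickerID, Vendor, Weight, ZoneID}, which is every attribute, so {Aisle, PickerID} is a candidate key.
{PickerID, ZoneID}⁺ = {Aisle, ExpiryDate, PalletID, PickerID, Vendor, Weight, ZoneID}, which is every attribute, so {PickerID, ZoneID} is a candidate key.
{PickerID, Vendor, Weight}⁺ = {Aisle, ExpiryDate, PalletID, PickerID, Vendor, Weight, ZoneID}, which is every attribute, so {PickerID, Vendor, Weight} is a candidate key.
Any other superkey properly contains one of these, so there are no further candidate keys.

{Aisle, PickerID}, {PickerID, Vendor, Weight}, {PickerID, ZoneID}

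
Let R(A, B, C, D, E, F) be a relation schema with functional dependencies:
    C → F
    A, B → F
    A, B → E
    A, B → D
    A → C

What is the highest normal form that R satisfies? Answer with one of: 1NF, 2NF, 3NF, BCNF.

Candidate key: {A, B}. Prime attributes: {A, B}.
C → F breaks BCNF: {C}⁺ = {C, F}, so {C} is not a superkey.
Because {F} is non-prime and the left side of C → F is not a superkey, the relation is not in 3NF.
Since {A} ⊂ {A, B} and {A}⁺ ⊇ {C, F} with {C, F} non-prime, there is a partial dependency; 2NF fails.

1NF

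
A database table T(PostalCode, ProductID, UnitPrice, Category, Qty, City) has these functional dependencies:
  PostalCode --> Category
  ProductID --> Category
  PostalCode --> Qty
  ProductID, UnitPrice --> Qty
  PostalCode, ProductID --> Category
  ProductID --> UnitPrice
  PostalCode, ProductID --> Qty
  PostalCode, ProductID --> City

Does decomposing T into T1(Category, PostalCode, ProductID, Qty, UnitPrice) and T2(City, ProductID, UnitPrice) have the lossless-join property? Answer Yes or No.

No

The shared attributes are {ProductID, UnitPrice} and {ProductID, UnitPrice}⁺ = {Category, ProductID, Qty, UnitPrice}.
T1 ⊄ {Category, ProductID, Qty, UnitPrice} and T2 ⊄ {Category, ProductID, Qty, UnitPrice}, so the split is lossy.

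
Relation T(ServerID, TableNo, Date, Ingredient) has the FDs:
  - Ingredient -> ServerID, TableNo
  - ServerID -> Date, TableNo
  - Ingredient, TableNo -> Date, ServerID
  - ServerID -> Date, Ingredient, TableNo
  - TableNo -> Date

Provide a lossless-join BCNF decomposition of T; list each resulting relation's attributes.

{Date, TableNo}; {Ingredient, ServerID, TableNo}

Candidate keys of the original relation: {Ingredient}, {ServerID}.
In {Date, Ingredient, ServerID, TableNo}, {TableNo} is not a superkey ({TableNo}⁺ restricted to this set is {Date, TableNo}), so split on TableNo -> Date into {Date, TableNo} and {Ingredient, ServerID, TableNo}.
{Date, TableNo} has no BCNF violation.
{Ingredient, ServerID, TableNo} has no BCNF violation.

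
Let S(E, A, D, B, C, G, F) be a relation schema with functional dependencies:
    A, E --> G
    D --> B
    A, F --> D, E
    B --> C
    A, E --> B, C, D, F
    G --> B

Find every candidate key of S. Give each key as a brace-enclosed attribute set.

{A} never appears on the right of any FD, so every key must include it.
Closure of {A, E} is {A, B, C, D, E, F, G}, the whole schema; {A, E} is a candidate key.
Closure of {A, F} is {A, B, C, D, E, F, G}, the whole schema; {A, F} is a candidate key.
These are minimal and exhaustive — every other superkey contains one of them.

{A, E}, {A, F}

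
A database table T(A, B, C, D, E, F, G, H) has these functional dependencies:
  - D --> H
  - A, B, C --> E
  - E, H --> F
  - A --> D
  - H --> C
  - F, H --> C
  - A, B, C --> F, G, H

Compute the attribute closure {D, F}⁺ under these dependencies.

Start with {D, F}.
D --> H applies; add {H} → now {D, F, H}.
H --> C applies; add {C} → now {C, D, F, H}.
No further FD applies.

{C, D, F, H}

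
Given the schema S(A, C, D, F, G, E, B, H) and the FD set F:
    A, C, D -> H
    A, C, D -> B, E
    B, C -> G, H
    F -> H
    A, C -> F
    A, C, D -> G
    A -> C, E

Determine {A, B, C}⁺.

Start with {A, B, C}.
B, C -> G, H applies; add {G, H} → now {A, B, C, G, H}.
A, C -> F applies; add {F} → now {A, B, C, F, G, H}.
A -> C, E applies; add {E} → now {A, B, C, E, F, G, H}.
No further FD applies.

{A, B, C, E, F, G, H}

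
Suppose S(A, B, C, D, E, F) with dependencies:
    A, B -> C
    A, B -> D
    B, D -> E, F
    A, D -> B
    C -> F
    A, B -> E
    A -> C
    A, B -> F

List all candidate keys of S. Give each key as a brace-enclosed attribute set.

{A, B}, {A, D}

No FD produces {A}, so it must be in every candidate key.
{A, B}⁺ = {A, B, C, D, E, F} — all of the relation — so {A, B} is a candidate key.
{A, D}⁺ = {A, B, C, D, E, F} — all of the relation — so {A, D} is a candidate key.
No proper subset of any of these is a key, and no other minimal superkey exists.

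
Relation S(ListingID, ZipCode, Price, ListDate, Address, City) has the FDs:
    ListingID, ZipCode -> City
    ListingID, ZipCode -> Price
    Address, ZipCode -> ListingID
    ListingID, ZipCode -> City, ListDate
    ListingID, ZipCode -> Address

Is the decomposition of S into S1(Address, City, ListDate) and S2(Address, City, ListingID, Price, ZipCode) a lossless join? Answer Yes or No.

No

S1 ∩ S2 = {Address, City}; its closure under F is {Address, City}.
S1 ⊄ {Address, City} and S2 ⊄ {Address, City}, so the split is lossy.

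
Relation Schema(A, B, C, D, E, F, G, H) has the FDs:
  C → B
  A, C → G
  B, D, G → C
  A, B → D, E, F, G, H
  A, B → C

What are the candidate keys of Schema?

Attributes never on any right-hand side: {A} — every candidate key must contain it.
{A, B}⁺ = {A, B, C, D, E, F, G, H}, which is every attribute, so {A, B} is a candidate key.
{A, C}⁺ = {A, B, C, D, E, F, G, H}, which is every attribute, so {A, C} is a candidate key.
These are minimal and exhaustive — every other superkey contains one of them.

{A, B}, {A, C}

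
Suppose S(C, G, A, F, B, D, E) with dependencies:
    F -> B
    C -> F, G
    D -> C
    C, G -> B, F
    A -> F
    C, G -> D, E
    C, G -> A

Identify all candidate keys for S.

{C}, {D}

{C} is a candidate key since {C}⁺ = {A, B, C, D, E, F, G} covers every attribute.
{D} is a candidate key since {D}⁺ = {A, B, C, D, E, F, G} covers every attribute.
Any other superkey properly contains one of these, so there are no further candidate keys.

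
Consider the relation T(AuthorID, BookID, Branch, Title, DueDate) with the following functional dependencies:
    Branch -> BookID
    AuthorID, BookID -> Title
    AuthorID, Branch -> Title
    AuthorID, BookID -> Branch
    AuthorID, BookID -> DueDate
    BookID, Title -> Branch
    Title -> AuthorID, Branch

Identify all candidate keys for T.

{AuthorID, BookID}, {AuthorID, Branch}, {Title}

{Title}⁺ = {AuthorID, BookID, Branch, DueDate, Title} — all of the relation — so {Title} is a candidate key.
{AuthorID, BookID}⁺ = {AuthorID, BookID, Branch, DueDate, Title} — all of the relation — so {AuthorID, BookID} is a candidate key.
{AuthorID, Branch}⁺ = {AuthorID, BookID, Branch, DueDate, Title} — all of the relation — so {AuthorID, Branch} is a candidate key.
Any other superkey properly contains one of these, so there are no further candidate keys.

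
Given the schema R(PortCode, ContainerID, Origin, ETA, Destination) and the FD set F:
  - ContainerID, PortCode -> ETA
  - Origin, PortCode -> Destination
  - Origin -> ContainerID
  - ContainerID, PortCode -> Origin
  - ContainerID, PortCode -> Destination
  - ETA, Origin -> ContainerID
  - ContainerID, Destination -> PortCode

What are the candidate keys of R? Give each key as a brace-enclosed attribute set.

{ContainerID, Destination}, {ContainerID, PortCode}, {Destination, Origin}, {Origin, PortCode}

{ContainerID, Destination}⁺ = {ContainerID, Destination, ETA, Origin, PortCode}, which is every attribute, so {ContainerID, Destination} is a candidate key.
{ContainerID, PortCode}⁺ = {ContainerID, Destination, ETA, Origin, PortCode}, which is every attribute, so {ContainerID, PortCode} is a candidate key.
{Destination, Origin}⁺ = {ContainerID, Destination, ETA, Origin, PortCode}, which is every attribute, so {Destination, Origin} is a candidate key.
{Origin, PortCode}⁺ = {ContainerID, Destination, ETA, Origin, PortCode}, which is every attribute, so {Origin, PortCode} is a candidate key.
Any other superkey properly contains one of these, so there are no further candidate keys.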